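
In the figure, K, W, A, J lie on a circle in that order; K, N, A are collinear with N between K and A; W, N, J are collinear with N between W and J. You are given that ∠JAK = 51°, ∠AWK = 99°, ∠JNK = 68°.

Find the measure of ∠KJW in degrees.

∠KJW = 64°

1. ∠AJK = 81°  [cyclic KWAJ, opposite ∠W+∠J]
2. ∠AKJ = 48°  [△KAJ]
3. ∠KJW = 64°  [△KNJ]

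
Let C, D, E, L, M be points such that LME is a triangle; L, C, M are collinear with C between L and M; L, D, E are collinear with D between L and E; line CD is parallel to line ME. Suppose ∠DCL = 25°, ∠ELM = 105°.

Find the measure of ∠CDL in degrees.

∠CDL = 50°

1. ∠EML = 25°  [CD∥ME, corresponding at C]
2. ∠LEM = 50°  [△LME]
3. ∠CDL = 50°  [CD∥ME, corresponding at D]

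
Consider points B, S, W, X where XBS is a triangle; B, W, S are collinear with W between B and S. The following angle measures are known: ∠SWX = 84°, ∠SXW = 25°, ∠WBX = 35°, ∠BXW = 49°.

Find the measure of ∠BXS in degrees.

1. ∠WSX = 71°  [△XWS]
2. ∠SBX = 35°  [W on ray BS]
3. ∠BSX = 71°  [W on ray SB]
4. ∠BXS = 74°  [△XBS]

∠BXS = 74°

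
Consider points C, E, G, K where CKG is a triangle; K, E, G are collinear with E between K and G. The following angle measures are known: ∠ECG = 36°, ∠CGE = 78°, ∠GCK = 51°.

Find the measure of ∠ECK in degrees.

∠ECK = 15°

1. ∠CEG = 66°  [△CEG]
2. ∠CGK = 78°  [E on ray GK]
3. ∠CKG = 51°  [△CKG]
4. ∠CEK = 114°  [linear pair at E on KG]
5. ∠CKE = 51°  [E on ray KG]
6. ∠ECK = 15°  [△CKE]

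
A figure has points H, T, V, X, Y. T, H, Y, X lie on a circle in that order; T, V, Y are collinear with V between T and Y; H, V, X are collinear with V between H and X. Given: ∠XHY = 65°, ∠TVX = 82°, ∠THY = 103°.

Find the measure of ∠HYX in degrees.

∠HYX = 71°

1. ∠XTY = 65°  [same arc YX]
2. ∠XVY = 98°  [linear pair at V on TY]
3. ∠TXY = 77°  [cyclic THYX, opposite ∠H+∠X]
4. ∠TYX = 38°  [△TYX]
5. ∠HXY = 44°  [△YVX]
6. ∠HYX = 71°  [△HYX]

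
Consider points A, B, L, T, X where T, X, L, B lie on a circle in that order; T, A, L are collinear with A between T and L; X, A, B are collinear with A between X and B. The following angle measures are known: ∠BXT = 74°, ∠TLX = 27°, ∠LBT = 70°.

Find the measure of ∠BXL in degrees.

1. ∠BLT = 74°  [same arc TB]
2. ∠BTL = 36°  [△TLB]
3. ∠BXL = 36°  [same arc LB]

∠BXL = 36°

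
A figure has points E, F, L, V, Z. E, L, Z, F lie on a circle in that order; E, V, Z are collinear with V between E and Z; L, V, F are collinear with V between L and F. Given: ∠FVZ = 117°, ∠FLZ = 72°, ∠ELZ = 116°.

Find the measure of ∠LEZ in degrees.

1. ∠EVL = 117°  [vertical angles at V]
2. ∠LVZ = 63°  [linear pair at V on EZ]
3. ∠EZL = 45°  [△LVZ]
4. ∠LEZ = 19°  [△ELZ]

∠LEZ = 19°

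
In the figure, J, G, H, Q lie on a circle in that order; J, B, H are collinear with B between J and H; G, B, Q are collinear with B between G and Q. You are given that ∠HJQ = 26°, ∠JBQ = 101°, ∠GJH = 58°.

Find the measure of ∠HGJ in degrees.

1. ∠HGQ = 26°  [same arc HQ]
2. ∠GBH = 101°  [vertical angles at B]
3. ∠GHJ = 53°  [△GBH]
4. ∠HGJ = 69°  [△JGH]

∠HGJ = 69°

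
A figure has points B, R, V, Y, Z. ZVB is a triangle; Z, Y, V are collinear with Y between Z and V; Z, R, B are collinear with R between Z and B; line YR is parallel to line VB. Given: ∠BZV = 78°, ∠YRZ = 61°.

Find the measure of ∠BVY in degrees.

1. ∠RZY = 78°  [Y on ZV, R on ZB]
2. ∠RYZ = 41°  [△ZYR]
3. ∠RYV = 139°  [linear pair at Y on ZV]
4. ∠BVY = 41°  [YR∥VB, co-interior at V–Y]

∠BVY = 41°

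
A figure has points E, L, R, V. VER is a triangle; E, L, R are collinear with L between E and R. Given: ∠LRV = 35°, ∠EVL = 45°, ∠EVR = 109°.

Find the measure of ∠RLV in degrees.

∠RLV = 81°

1. ∠ERV = 35°  [L on ray RE]
2. ∠REV = 36°  [△VER]
3. ∠LEV = 36°  [L on ray ER]
4. ∠ELV = 99°  [△VEL]
5. ∠RLV = 81°  [linear pair at L on ER]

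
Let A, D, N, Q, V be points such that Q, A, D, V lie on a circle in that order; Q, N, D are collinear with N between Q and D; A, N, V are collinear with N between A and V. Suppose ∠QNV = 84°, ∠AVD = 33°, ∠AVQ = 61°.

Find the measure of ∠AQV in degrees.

1. ∠AND = 84°  [vertical angles at N]
2. ∠AQD = 33°  [same arc AD]
3. ∠ANQ = 96°  [linear pair at N on QD]
4. ∠QAV = 51°  [△QNA]
5. ∠AQV = 68°  [△QAV]

∠AQV = 68°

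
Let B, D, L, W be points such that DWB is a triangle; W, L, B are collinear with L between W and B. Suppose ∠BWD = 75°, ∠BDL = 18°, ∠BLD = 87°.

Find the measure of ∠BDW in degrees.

1. ∠DBL = 75°  [△DLB]
2. ∠DBW = 75°  [L on ray BW]
3. ∠BDW = 30°  [△DWB]

∠BDW = 30°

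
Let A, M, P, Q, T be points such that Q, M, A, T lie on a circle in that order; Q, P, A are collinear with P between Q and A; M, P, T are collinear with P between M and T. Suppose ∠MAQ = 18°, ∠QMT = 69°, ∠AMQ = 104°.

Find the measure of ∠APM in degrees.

1. ∠AQM = 58°  [△QMA]
2. ∠MPQ = 53°  [△QPM]
3. ∠APM = 127°  [linear pair at P on QA]

∠APM = 127°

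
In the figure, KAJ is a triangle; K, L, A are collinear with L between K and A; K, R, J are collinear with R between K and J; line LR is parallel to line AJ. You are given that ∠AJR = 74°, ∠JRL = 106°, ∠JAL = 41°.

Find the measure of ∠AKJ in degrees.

1. ∠AJK = 74°  [R on ray JK]
2. ∠JAK = 41°  [L on ray AK]
3. ∠AKJ = 65°  [△KAJ]

∠AKJ = 65°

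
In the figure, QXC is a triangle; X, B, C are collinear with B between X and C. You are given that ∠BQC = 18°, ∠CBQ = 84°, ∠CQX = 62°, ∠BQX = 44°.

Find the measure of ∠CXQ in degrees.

∠CXQ = 40°

1. ∠QBX = 96°  [linear pair at B on XC]
2. ∠BXQ = 40°  [△QXB]
3. ∠CXQ = 40°  [B on ray XC]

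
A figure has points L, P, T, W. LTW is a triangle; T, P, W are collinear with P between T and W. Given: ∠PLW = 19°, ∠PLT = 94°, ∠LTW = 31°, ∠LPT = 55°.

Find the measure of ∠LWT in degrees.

∠LWT = 36°

1. ∠LPW = 125°  [linear pair at P on TW]
2. ∠LWP = 36°  [△LPW]
3. ∠LWT = 36°  [P on ray WT]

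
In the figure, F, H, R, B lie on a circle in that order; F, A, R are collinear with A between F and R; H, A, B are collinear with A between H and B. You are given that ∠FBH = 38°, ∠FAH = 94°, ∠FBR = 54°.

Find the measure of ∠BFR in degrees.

1. ∠FRH = 38°  [same arc FH]
2. ∠HAR = 86°  [linear pair at A on FR]
3. ∠BHR = 56°  [△HAR]
4. ∠BFR = 56°  [same arc RB]

∠BFR = 56°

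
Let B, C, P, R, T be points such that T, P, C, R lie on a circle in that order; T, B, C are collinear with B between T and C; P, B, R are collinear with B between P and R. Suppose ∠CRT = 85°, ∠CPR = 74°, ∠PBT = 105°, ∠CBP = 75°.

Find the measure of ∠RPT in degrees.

∠RPT = 21°

1. ∠CPT = 95°  [cyclic TPCR, opposite ∠P+∠R]
2. ∠PCT = 31°  [△PBC]
3. ∠CTP = 54°  [△TPC]
4. ∠RPT = 21°  [△TBP]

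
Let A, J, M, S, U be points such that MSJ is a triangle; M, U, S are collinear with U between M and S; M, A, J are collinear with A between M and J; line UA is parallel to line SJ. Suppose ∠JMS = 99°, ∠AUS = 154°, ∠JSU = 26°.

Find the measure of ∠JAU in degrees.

∠JAU = 125°

1. ∠AMU = 99°  [U on MS, A on MJ]
2. ∠AUM = 26°  [linear pair at U on MS]
3. ∠MAU = 55°  [△MUA]
4. ∠JAU = 125°  [linear pair at A on MJ]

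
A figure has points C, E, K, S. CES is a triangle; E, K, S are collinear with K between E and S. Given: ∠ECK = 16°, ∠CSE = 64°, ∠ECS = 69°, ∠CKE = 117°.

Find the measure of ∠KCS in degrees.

∠KCS = 53°

1. ∠CSK = 64°  [K on ray SE]
2. ∠CKS = 63°  [linear pair at K on ES]
3. ∠KCS = 53°  [△CKS]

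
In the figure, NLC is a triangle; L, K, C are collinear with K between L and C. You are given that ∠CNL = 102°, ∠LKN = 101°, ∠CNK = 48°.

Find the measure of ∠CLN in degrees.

1. ∠CKN = 79°  [linear pair at K on LC]
2. ∠KCN = 53°  [△NKC]
3. ∠LCN = 53°  [K on ray CL]
4. ∠CLN = 25°  [△NLC]

∠CLN = 25°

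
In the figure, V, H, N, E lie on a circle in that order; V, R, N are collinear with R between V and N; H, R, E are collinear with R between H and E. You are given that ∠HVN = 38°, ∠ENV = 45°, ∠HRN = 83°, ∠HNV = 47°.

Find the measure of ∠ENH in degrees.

∠ENH = 92°

1. ∠HEN = 38°  [same arc HN]
2. ∠EHN = 50°  [△HRN]
3. ∠ENH = 92°  [△HNE]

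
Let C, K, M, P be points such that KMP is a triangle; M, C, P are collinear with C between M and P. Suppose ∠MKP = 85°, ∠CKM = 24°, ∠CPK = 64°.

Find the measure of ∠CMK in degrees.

∠CMK = 31°

1. ∠KPM = 64°  [C on ray PM]
2. ∠KMP = 31°  [△KMP]
3. ∠CMK = 31°  [C on ray MP]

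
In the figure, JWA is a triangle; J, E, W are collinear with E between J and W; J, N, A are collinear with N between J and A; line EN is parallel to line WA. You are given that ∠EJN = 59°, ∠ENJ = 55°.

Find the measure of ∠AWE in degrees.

1. ∠JEN = 66°  [△JEN]
2. ∠NEW = 114°  [linear pair at E on JW]
3. ∠AWE = 66°  [EN∥WA, co-interior at W–E]

∠AWE = 66°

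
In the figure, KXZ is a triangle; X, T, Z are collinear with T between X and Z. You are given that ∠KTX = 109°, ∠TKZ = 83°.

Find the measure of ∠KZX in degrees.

1. ∠KTZ = 71°  [linear pair at T on XZ]
2. ∠KZT = 26°  [△KTZ]
3. ∠KZX = 26°  [T on ray ZX]

∠KZX = 26°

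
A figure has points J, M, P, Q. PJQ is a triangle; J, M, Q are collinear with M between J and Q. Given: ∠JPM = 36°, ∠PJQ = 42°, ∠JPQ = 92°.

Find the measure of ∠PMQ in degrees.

∠PMQ = 78°

1. ∠MJP = 42°  [M on ray JQ]
2. ∠JMP = 102°  [△PJM]
3. ∠PMQ = 78°  [linear pair at M on JQ]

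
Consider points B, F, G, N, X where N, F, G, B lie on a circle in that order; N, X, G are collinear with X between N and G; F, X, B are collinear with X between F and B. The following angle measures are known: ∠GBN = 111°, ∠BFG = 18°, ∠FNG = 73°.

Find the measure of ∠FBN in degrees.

1. ∠GFN = 69°  [cyclic NFGB, opposite ∠F+∠B]
2. ∠FGN = 38°  [△NFG]
3. ∠FBN = 38°  [same arc NF]

∠FBN = 38°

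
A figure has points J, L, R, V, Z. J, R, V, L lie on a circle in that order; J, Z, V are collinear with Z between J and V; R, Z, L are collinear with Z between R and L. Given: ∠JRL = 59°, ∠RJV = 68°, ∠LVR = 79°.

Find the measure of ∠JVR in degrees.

1. ∠JZR = 53°  [△JZR]
2. ∠RLV = 68°  [same arc RV]
3. ∠LRV = 33°  [△RVL]
4. ∠RZV = 127°  [linear pair at Z on JV]
5. ∠JVR = 20°  [△RZV]

∠JVR = 20°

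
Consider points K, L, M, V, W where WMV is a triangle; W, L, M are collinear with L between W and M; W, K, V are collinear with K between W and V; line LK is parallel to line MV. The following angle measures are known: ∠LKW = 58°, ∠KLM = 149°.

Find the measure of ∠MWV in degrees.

∠MWV = 91°

1. ∠KLW = 31°  [linear pair at L on WM]
2. ∠KWL = 91°  [△WLK]
3. ∠MWV = 91°  [L on WM, K on WV]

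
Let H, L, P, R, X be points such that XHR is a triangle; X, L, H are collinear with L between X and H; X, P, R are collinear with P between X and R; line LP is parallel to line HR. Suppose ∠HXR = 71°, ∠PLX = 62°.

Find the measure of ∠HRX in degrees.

∠HRX = 47°

1. ∠LXP = 71°  [L on XH, P on XR]
2. ∠LPX = 47°  [△XLP]
3. ∠HRX = 47°  [LP∥HR, corresponding at P]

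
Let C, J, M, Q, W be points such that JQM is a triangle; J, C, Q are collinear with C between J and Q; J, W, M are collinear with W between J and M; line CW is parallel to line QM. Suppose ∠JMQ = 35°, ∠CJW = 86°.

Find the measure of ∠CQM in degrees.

∠CQM = 59°

1. ∠CWJ = 35°  [CW∥QM, corresponding at W]
2. ∠JCW = 59°  [△JCW]
3. ∠QCW = 121°  [linear pair at C on JQ]
4. ∠CQM = 59°  [CW∥QM, co-interior at Q–C]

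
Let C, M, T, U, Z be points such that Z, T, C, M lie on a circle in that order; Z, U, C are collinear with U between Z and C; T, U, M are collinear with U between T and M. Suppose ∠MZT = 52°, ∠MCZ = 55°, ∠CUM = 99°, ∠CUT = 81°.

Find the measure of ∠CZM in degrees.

1. ∠MTZ = 55°  [same arc ZM]
2. ∠MUZ = 81°  [linear pair at U on ZC]
3. ∠TMZ = 73°  [△ZTM]
4. ∠CZM = 26°  [△ZUM]

∠CZM = 26°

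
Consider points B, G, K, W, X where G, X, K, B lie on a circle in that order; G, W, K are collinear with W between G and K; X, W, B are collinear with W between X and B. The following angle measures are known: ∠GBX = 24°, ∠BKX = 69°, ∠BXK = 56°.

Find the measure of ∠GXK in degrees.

∠GXK = 101°

1. ∠GKX = 24°  [same arc GX]
2. ∠KBX = 55°  [△XKB]
3. ∠KGX = 55°  [same arc XK]
4. ∠GXK = 101°  [△GXK]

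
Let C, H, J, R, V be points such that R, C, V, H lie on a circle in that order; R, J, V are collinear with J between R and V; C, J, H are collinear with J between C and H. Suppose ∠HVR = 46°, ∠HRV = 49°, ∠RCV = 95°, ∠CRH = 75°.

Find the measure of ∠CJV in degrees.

1. ∠HCR = 46°  [same arc RH]
2. ∠HCV = 49°  [same arc VH]
3. ∠CHR = 59°  [△RCH]
4. ∠CVR = 59°  [same arc RC]
5. ∠CJV = 72°  [△CJV]

∠CJV = 72°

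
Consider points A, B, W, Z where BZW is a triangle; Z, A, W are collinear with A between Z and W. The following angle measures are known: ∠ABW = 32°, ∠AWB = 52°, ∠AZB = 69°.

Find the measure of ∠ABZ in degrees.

1. ∠BAW = 96°  [△BAW]
2. ∠BAZ = 84°  [linear pair at A on ZW]
3. ∠ABZ = 27°  [△BZA]

∠ABZ = 27°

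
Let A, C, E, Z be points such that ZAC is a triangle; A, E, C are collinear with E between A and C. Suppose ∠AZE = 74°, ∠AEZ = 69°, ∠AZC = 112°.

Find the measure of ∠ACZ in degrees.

∠ACZ = 31°

1. ∠EAZ = 37°  [△ZAE]
2. ∠CAZ = 37°  [E on ray AC]
3. ∠ACZ = 31°  [△ZAC]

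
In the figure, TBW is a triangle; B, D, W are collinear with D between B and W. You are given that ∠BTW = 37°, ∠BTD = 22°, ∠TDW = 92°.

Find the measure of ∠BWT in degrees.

1. ∠BDT = 88°  [linear pair at D on BW]
2. ∠DBT = 70°  [△TBD]
3. ∠TBW = 70°  [D on ray BW]
4. ∠BWT = 73°  [△TBW]

∠BWT = 73°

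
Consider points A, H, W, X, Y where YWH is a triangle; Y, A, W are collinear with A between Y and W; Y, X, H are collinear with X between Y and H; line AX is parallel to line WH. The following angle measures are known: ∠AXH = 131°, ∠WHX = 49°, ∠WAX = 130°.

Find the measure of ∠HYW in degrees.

1. ∠AXY = 49°  [linear pair at X on YH]
2. ∠XAY = 50°  [linear pair at A on YW]
3. ∠AYX = 81°  [△YAX]
4. ∠HYW = 81°  [A on YW, X on YH]

∠HYW = 81°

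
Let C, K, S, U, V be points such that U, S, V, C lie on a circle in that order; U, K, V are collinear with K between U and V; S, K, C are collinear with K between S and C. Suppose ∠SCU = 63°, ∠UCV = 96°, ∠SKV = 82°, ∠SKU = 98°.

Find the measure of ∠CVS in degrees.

∠CVS = 112°

1. ∠SVU = 63°  [same arc US]
2. ∠USV = 84°  [cyclic USVC, opposite ∠S+∠C]
3. ∠CSV = 35°  [△SKV]
4. ∠SUV = 33°  [△USV]
5. ∠SCV = 33°  [same arc SV]
6. ∠CVS = 112°  [△SVC]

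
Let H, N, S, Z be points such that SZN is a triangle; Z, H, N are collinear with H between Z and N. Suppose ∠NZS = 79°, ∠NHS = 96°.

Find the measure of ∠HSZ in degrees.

∠HSZ = 17°

1. ∠HZS = 79°  [H on ray ZN]
2. ∠SHZ = 84°  [linear pair at H on ZN]
3. ∠HSZ = 17°  [△SZH]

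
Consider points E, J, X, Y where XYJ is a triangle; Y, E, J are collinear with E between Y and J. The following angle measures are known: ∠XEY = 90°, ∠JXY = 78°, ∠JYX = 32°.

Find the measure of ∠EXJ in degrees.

1. ∠JEX = 90°  [linear pair at E on YJ]
2. ∠XJY = 70°  [△XYJ]
3. ∠EJX = 70°  [E on ray JY]
4. ∠EXJ = 20°  [△XEJ]

∠EXJ = 20°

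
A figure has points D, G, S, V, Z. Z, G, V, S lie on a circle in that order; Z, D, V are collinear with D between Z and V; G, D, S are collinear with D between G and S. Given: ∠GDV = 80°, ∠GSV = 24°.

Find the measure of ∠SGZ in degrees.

∠SGZ = 56°

1. ∠GDZ = 100°  [linear pair at D on ZV]
2. ∠GZV = 24°  [same arc GV]
3. ∠SGZ = 56°  [△ZDG]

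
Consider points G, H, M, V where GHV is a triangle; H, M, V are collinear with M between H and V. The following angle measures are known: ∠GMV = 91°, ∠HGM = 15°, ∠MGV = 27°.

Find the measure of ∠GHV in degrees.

1. ∠GMH = 89°  [linear pair at M on HV]
2. ∠GHM = 76°  [△GHM]
3. ∠GHV = 76°  [M on ray HV]

∠GHV = 76°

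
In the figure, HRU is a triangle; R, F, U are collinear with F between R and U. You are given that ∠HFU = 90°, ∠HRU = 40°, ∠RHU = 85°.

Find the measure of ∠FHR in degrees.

1. ∠HFR = 90°  [linear pair at F on RU]
2. ∠FRH = 40°  [F on ray RU]
3. ∠FHR = 50°  [△HRF]

∠FHR = 50°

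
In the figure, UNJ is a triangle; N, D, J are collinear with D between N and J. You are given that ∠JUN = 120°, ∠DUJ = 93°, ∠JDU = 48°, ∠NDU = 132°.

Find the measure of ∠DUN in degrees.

∠DUN = 27°

1. ∠DJU = 39°  [△UDJ]
2. ∠NJU = 39°  [D on ray JN]
3. ∠JNU = 21°  [△UNJ]
4. ∠DNU = 21°  [D on ray NJ]
5. ∠DUN = 27°  [△UND]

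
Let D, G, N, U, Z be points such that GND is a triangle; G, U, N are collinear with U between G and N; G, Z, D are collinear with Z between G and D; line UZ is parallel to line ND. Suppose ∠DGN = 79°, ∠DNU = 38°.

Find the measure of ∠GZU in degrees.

∠GZU = 63°

1. ∠DNG = 38°  [U on ray NG]
2. ∠GDN = 63°  [△GND]
3. ∠GZU = 63°  [UZ∥ND, corresponding at Z]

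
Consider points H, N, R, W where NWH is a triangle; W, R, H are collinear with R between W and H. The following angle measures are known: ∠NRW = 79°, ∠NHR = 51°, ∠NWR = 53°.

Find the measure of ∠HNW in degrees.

∠HNW = 76°

1. ∠NHW = 51°  [R on ray HW]
2. ∠HWN = 53°  [R on ray WH]
3. ∠HNW = 76°  [△NWH]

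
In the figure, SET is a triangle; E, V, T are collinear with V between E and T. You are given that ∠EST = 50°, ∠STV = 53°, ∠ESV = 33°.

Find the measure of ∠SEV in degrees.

1. ∠ETS = 53°  [V on ray TE]
2. ∠SET = 77°  [△SET]
3. ∠SEV = 77°  [V on ray ET]

∠SEV = 77°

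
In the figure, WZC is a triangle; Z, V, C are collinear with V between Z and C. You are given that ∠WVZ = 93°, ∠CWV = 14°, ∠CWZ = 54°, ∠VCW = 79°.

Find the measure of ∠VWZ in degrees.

∠VWZ = 40°

1. ∠WCZ = 79°  [V on ray CZ]
2. ∠CZW = 47°  [△WZC]
3. ∠VZW = 47°  [V on ray ZC]
4. ∠VWZ = 40°  [△WZV]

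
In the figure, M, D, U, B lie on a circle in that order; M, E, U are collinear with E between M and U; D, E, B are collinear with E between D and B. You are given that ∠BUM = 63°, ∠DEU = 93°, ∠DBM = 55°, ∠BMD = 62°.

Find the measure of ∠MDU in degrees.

1. ∠BDM = 63°  [same arc MB]
2. ∠DEM = 87°  [linear pair at E on MU]
3. ∠DUM = 55°  [same arc MD]
4. ∠DMU = 30°  [△MED]
5. ∠MDU = 95°  [△MDU]

∠MDU = 95°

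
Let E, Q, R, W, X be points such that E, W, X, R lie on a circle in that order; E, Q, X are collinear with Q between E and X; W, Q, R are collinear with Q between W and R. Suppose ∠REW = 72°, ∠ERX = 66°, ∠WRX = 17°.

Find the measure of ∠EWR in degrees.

∠EWR = 59°

1. ∠EWX = 114°  [cyclic EWXR, opposite ∠W+∠R]
2. ∠WEX = 17°  [same arc WX]
3. ∠EXW = 49°  [△EWX]
4. ∠ERW = 49°  [same arc EW]
5. ∠EWR = 59°  [△EWR]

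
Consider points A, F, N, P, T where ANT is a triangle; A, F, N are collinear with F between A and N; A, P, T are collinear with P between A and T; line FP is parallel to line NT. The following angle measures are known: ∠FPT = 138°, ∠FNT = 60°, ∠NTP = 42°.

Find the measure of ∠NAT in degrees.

∠NAT = 78°

1. ∠ANT = 60°  [F on ray NA]
2. ∠ATN = 42°  [P on ray TA]
3. ∠NAT = 78°  [△ANT]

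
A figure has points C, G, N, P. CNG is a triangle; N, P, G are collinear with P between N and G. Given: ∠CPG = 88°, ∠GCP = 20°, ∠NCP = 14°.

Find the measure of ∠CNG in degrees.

∠CNG = 74°

1. ∠CPN = 92°  [linear pair at P on NG]
2. ∠CNP = 74°  [△CNP]
3. ∠CNG = 74°  [P on ray NG]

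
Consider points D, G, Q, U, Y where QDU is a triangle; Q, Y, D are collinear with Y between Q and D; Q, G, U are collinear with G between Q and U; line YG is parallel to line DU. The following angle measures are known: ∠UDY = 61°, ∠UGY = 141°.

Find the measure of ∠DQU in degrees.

1. ∠QDU = 61°  [Y on ray DQ]
2. ∠QGY = 39°  [linear pair at G on QU]
3. ∠GYQ = 61°  [YG∥DU, corresponding at Y]
4. ∠GQY = 80°  [△QYG]
5. ∠DQU = 80°  [Y on QD, G on QU]

∠DQU = 80°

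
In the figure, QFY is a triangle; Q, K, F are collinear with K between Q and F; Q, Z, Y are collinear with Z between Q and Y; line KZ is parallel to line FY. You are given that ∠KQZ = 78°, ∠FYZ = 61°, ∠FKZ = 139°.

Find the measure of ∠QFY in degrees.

1. ∠FQY = 78°  [K on QF, Z on QY]
2. ∠FYQ = 61°  [Z on ray YQ]
3. ∠QFY = 41°  [△QFY]

∠QFY = 41°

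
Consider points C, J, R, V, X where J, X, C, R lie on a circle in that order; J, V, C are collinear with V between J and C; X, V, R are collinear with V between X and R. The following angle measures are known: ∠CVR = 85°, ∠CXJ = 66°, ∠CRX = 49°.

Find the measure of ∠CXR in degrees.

1. ∠JVX = 85°  [vertical angles at V]
2. ∠CJX = 49°  [same arc XC]
3. ∠CVX = 95°  [linear pair at V on JC]
4. ∠JCX = 65°  [△JXC]
5. ∠CXR = 20°  [△XVC]

∠CXR = 20°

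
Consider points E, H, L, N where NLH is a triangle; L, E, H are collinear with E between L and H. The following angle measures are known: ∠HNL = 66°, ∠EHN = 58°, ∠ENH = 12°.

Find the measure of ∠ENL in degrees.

∠ENL = 54°

1. ∠HEN = 110°  [△NEH]
2. ∠LHN = 58°  [E on ray HL]
3. ∠LEN = 70°  [linear pair at E on LH]
4. ∠HLN = 56°  [△NLH]
5. ∠ELN = 56°  [E on ray LH]
6. ∠ENL = 54°  [△NLE]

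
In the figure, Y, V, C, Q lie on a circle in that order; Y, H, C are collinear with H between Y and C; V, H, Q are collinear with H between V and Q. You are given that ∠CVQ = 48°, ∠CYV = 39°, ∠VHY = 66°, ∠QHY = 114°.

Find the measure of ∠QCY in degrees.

∠QCY = 75°

1. ∠CQV = 39°  [same arc VC]
2. ∠CHQ = 66°  [vertical angles at H]
3. ∠QCY = 75°  [△CHQ]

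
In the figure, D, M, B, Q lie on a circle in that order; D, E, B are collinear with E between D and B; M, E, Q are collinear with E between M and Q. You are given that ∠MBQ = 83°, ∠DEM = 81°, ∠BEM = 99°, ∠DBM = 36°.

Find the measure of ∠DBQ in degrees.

1. ∠MDQ = 97°  [cyclic DMBQ, opposite ∠D+∠B]
2. ∠DQM = 36°  [same arc DM]
3. ∠DMQ = 47°  [△DMQ]
4. ∠DBQ = 47°  [same arc DQ]

∠DBQ = 47°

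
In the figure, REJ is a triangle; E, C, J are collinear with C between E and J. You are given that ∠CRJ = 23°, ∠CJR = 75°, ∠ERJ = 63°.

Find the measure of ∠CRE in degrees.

∠CRE = 40°

1. ∠JCR = 82°  [△RCJ]
2. ∠EJR = 75°  [C on ray JE]
3. ∠JER = 42°  [△REJ]
4. ∠ECR = 98°  [linear pair at C on EJ]
5. ∠CER = 42°  [C on ray EJ]
6. ∠CRE = 40°  [△REC]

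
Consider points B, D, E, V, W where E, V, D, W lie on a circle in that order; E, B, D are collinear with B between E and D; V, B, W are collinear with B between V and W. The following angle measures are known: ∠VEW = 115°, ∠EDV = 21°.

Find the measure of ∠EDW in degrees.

1. ∠EWV = 21°  [same arc EV]
2. ∠EVW = 44°  [△EVW]
3. ∠EDW = 44°  [same arc EW]

∠EDW = 44°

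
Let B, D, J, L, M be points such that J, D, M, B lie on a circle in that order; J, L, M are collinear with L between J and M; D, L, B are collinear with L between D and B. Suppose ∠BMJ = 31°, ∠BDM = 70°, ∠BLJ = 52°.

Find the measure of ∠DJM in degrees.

∠DJM = 21°

1. ∠BDJ = 31°  [same arc JB]
2. ∠DLM = 52°  [vertical angles at L]
3. ∠DLJ = 128°  [linear pair at L on JM]
4. ∠DJM = 21°  [△JLD]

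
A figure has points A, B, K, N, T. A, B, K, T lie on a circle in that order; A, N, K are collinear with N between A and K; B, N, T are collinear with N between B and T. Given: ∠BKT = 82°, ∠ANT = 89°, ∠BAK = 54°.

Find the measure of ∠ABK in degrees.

1. ∠BNK = 89°  [vertical angles at N]
2. ∠BTK = 54°  [same arc BK]
3. ∠KBT = 44°  [△BKT]
4. ∠AKB = 47°  [△BNK]
5. ∠ABK = 79°  [△ABK]

∠ABK = 79°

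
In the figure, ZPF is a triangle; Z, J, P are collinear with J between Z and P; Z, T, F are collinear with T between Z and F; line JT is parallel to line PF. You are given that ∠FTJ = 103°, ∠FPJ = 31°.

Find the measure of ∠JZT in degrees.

∠JZT = 72°

1. ∠JTZ = 77°  [linear pair at T on ZF]
2. ∠FPZ = 31°  [J on ray PZ]
3. ∠PFZ = 77°  [JT∥PF, corresponding at T]
4. ∠FZP = 72°  [△ZPF]
5. ∠JZT = 72°  [J on ZP, T on ZF]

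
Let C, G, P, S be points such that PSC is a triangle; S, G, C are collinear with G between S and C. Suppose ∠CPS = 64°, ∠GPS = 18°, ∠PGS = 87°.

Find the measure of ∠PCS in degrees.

∠PCS = 41°

1. ∠GSP = 75°  [△PSG]
2. ∠CSP = 75°  [G on ray SC]
3. ∠PCS = 41°  [△PSC]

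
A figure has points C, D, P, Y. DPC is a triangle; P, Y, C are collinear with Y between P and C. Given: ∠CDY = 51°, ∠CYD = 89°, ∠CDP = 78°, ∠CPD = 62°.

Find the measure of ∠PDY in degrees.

∠PDY = 27°

1. ∠DYP = 91°  [linear pair at Y on PC]
2. ∠DPY = 62°  [Y on ray PC]
3. ∠PDY = 27°  [△DPY]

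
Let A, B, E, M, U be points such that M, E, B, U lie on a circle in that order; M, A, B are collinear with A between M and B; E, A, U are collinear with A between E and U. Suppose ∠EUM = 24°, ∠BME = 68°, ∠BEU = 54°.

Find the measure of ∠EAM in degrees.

∠EAM = 78°

1. ∠EBM = 24°  [same arc ME]
2. ∠BAE = 102°  [△EAB]
3. ∠EAM = 78°  [linear pair at A on MB]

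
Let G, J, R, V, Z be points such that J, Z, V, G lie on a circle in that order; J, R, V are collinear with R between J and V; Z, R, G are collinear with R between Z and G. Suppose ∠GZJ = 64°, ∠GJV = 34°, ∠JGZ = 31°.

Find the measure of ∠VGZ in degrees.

1. ∠GJZ = 85°  [△JZG]
2. ∠GZV = 34°  [same arc VG]
3. ∠GVZ = 95°  [cyclic JZVG, opposite ∠J+∠V]
4. ∠VGZ = 51°  [△ZVG]

∠VGZ = 51°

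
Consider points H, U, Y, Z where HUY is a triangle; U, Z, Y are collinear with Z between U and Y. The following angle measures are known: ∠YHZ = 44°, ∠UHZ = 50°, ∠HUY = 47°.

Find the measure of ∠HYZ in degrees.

1. ∠HUZ = 47°  [Z on ray UY]
2. ∠HZU = 83°  [△HUZ]
3. ∠HZY = 97°  [linear pair at Z on UY]
4. ∠HYZ = 39°  [△HZY]

∠HYZ = 39°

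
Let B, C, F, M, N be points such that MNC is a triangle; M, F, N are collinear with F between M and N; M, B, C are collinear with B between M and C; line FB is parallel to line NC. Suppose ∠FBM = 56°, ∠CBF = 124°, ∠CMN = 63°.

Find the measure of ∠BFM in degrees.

1. ∠MCN = 56°  [FB∥NC, corresponding at B]
2. ∠CNM = 61°  [△MNC]
3. ∠BFM = 61°  [FB∥NC, corresponding at F]

∠BFM = 61°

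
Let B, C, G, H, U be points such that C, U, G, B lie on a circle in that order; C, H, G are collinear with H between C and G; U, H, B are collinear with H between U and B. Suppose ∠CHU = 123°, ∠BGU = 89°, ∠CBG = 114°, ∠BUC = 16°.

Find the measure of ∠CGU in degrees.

1. ∠GCU = 41°  [△CHU]
2. ∠CUG = 66°  [cyclic CUGB, opposite ∠U+∠B]
3. ∠CGU = 73°  [△CUG]

∠CGU = 73°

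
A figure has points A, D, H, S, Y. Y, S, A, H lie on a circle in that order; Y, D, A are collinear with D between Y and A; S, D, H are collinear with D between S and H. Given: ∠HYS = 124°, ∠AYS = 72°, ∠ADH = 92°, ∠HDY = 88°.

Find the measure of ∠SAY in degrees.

∠SAY = 40°

1. ∠HAS = 56°  [cyclic YSAH, opposite ∠Y+∠A]
2. ∠AHS = 72°  [same arc SA]
3. ∠ADS = 88°  [vertical angles at D]
4. ∠ASH = 52°  [△SAH]
5. ∠SAY = 40°  [△SDA]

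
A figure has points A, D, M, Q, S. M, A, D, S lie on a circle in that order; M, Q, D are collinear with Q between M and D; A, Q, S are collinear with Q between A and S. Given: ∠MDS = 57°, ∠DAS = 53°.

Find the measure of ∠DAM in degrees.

1. ∠DMS = 53°  [same arc DS]
2. ∠DSM = 70°  [△MDS]
3. ∠DAM = 110°  [cyclic MADS, opposite ∠A+∠S]

∠DAM = 110°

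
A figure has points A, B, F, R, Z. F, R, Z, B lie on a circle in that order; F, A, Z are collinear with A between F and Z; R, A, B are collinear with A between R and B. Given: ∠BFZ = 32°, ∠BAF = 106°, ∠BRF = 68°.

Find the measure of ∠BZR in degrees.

1. ∠FBR = 42°  [△FAB]
2. ∠BFR = 70°  [△FRB]
3. ∠BZR = 110°  [cyclic FRZB, opposite ∠F+∠Z]

∠BZR = 110°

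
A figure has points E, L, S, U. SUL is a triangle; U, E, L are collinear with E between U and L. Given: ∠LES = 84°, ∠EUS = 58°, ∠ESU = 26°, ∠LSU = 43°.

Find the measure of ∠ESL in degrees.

∠ESL = 17°

1. ∠LUS = 58°  [E on ray UL]
2. ∠SLU = 79°  [△SUL]
3. ∠ELS = 79°  [E on ray LU]
4. ∠ESL = 17°  [△SEL]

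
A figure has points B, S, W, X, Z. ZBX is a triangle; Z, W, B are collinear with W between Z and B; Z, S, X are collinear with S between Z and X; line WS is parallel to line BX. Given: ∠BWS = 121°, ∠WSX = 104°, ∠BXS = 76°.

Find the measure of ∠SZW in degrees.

1. ∠SWZ = 59°  [linear pair at W on ZB]
2. ∠WSZ = 76°  [linear pair at S on ZX]
3. ∠SZW = 45°  [△ZWS]

∠SZW = 45°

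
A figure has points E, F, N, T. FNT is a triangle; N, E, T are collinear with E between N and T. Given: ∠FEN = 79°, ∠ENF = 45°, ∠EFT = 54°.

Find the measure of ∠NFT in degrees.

∠NFT = 110°

1. ∠FET = 101°  [linear pair at E on NT]
2. ∠FNT = 45°  [E on ray NT]
3. ∠ETF = 25°  [△FET]
4. ∠FTN = 25°  [E on ray TN]
5. ∠NFT = 110°  [△FNT]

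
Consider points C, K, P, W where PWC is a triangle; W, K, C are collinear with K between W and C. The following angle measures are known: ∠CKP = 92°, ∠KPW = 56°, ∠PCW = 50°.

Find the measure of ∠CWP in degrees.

1. ∠PKW = 88°  [linear pair at K on WC]
2. ∠KWP = 36°  [△PWK]
3. ∠CWP = 36°  [K on ray WC]

∠CWP = 36°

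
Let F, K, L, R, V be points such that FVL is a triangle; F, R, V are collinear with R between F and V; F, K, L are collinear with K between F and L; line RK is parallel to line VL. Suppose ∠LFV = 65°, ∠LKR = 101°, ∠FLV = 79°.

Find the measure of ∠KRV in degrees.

1. ∠FVL = 36°  [△FVL]
2. ∠FRK = 36°  [RK∥VL, corresponding at R]
3. ∠KRV = 144°  [linear pair at R on FV]

∠KRV = 144°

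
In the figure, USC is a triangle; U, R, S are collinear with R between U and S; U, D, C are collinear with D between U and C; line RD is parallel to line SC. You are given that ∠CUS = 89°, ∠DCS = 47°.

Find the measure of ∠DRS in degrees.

∠DRS = 136°

1. ∠SCU = 47°  [D on ray CU]
2. ∠CSU = 44°  [△USC]
3. ∠DRU = 44°  [RD∥SC, corresponding at R]
4. ∠DRS = 136°  [linear pair at R on US]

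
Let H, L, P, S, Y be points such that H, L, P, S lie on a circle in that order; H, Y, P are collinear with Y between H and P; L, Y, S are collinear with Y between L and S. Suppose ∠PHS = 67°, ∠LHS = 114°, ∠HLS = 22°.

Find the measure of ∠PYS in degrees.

∠PYS = 111°

1. ∠PLS = 67°  [same arc PS]
2. ∠LPS = 66°  [cyclic HLPS, opposite ∠H+∠P]
3. ∠HPS = 22°  [same arc HS]
4. ∠LSP = 47°  [△LPS]
5. ∠PYS = 111°  [△PYS]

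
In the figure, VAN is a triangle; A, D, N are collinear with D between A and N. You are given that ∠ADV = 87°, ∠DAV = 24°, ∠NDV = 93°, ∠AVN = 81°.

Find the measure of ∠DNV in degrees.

1. ∠NAV = 24°  [D on ray AN]
2. ∠ANV = 75°  [△VAN]
3. ∠DNV = 75°  [D on ray NA]

∠DNV = 75°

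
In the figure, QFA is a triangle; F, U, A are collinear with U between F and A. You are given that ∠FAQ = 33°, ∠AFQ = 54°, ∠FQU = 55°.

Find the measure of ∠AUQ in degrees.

1. ∠QFU = 54°  [U on ray FA]
2. ∠FUQ = 71°  [△QFU]
3. ∠AUQ = 109°  [linear pair at U on FA]

∠AUQ = 109°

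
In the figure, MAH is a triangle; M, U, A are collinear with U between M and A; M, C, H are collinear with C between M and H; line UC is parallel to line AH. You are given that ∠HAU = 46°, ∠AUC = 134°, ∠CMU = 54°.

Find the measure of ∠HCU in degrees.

∠HCU = 100°

1. ∠CUM = 46°  [linear pair at U on MA]
2. ∠MCU = 80°  [△MUC]
3. ∠HCU = 100°  [linear pair at C on MH]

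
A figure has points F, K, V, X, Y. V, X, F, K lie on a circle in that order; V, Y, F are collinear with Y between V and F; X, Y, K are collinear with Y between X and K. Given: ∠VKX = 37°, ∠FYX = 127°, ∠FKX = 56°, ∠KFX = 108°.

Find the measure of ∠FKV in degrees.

1. ∠VFX = 37°  [same arc VX]
2. ∠FVX = 56°  [same arc XF]
3. ∠FXV = 87°  [△VXF]
4. ∠FKV = 93°  [cyclic VXFK, opposite ∠X+∠K]

∠FKV = 93°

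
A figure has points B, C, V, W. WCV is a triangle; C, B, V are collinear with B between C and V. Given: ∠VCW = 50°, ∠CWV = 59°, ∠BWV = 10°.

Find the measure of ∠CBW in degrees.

∠CBW = 81°

1. ∠CVW = 71°  [△WCV]
2. ∠BVW = 71°  [B on ray VC]
3. ∠VBW = 99°  [△WBV]
4. ∠CBW = 81°  [linear pair at B on CV]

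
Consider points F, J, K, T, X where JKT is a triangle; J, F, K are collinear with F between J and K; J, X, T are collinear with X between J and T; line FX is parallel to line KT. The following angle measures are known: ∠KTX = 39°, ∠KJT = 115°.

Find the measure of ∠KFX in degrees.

1. ∠JTK = 39°  [X on ray TJ]
2. ∠JKT = 26°  [△JKT]
3. ∠JFX = 26°  [FX∥KT, corresponding at F]
4. ∠KFX = 154°  [linear pair at F on JK]

∠KFX = 154°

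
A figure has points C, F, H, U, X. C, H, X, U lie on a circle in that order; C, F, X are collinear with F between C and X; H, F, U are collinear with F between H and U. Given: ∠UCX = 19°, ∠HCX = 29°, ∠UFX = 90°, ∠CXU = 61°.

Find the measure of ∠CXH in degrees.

∠CXH = 71°

1. ∠CUX = 100°  [△CXU]
2. ∠CHX = 80°  [cyclic CHXU, opposite ∠H+∠U]
3. ∠CXH = 71°  [△CHX]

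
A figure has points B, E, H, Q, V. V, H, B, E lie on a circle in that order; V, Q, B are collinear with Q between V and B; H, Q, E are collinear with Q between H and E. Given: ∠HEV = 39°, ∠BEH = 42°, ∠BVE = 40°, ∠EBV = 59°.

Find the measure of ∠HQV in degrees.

∠HQV = 79°

1. ∠BVH = 42°  [same arc HB]
2. ∠EHV = 59°  [same arc VE]
3. ∠HQV = 79°  [△VQH]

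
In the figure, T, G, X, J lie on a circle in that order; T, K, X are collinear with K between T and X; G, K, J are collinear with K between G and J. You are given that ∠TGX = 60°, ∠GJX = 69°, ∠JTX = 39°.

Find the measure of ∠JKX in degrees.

1. ∠TJX = 120°  [cyclic TGXJ, opposite ∠G+∠J]
2. ∠JXT = 21°  [△TXJ]
3. ∠JKX = 90°  [△XKJ]

∠JKX = 90°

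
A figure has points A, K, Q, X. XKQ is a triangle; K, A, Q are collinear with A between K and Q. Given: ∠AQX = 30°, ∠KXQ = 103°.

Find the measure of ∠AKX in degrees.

1. ∠KQX = 30°  [A on ray QK]
2. ∠QKX = 47°  [△XKQ]
3. ∠AKX = 47°  [A on ray KQ]

∠AKX = 47°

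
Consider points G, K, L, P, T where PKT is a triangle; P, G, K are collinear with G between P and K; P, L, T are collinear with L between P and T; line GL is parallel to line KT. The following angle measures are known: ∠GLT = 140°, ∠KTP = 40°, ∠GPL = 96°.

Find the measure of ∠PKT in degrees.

1. ∠GLP = 40°  [linear pair at L on PT]
2. ∠LGP = 44°  [△PGL]
3. ∠PKT = 44°  [GL∥KT, corresponding at G]

∠PKT = 44°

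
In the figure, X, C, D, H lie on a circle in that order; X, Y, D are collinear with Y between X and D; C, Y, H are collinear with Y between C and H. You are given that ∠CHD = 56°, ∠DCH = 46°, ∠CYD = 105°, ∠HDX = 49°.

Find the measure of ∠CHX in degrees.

∠CHX = 29°

1. ∠DXH = 46°  [same arc DH]
2. ∠HYX = 105°  [vertical angles at Y]
3. ∠CHX = 29°  [△XYH]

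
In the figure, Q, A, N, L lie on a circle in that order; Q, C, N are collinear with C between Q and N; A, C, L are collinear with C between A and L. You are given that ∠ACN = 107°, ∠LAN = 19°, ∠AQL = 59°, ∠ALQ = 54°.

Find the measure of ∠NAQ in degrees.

∠NAQ = 86°

1. ∠ACQ = 73°  [linear pair at C on QN]
2. ∠ANQ = 54°  [△ACN]
3. ∠LAQ = 67°  [△QAL]
4. ∠AQN = 40°  [△QCA]
5. ∠NAQ = 86°  [△QAN]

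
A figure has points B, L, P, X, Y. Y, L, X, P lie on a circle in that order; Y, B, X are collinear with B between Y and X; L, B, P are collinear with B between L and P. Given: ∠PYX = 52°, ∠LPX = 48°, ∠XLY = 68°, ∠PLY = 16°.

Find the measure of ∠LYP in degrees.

1. ∠PLX = 52°  [same arc XP]
2. ∠LXP = 80°  [△LXP]
3. ∠LYP = 100°  [cyclic YLXP, opposite ∠Y+∠X]

∠LYP = 100°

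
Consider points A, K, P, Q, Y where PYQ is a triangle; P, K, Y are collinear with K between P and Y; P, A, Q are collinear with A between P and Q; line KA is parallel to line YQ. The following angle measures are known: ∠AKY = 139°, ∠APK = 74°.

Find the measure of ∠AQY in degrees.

1. ∠AKP = 41°  [linear pair at K on PY]
2. ∠KAP = 65°  [△PKA]
3. ∠KAQ = 115°  [linear pair at A on PQ]
4. ∠AQY = 65°  [KA∥YQ, co-interior at Q–A]

∠AQY = 65°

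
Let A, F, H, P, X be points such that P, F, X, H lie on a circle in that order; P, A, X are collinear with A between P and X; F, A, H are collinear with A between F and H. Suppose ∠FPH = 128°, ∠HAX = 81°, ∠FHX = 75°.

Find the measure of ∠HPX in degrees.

∠HPX = 53°

1. ∠FXH = 52°  [cyclic PFXH, opposite ∠P+∠X]
2. ∠HFX = 53°  [△FXH]
3. ∠HPX = 53°  [same arc XH]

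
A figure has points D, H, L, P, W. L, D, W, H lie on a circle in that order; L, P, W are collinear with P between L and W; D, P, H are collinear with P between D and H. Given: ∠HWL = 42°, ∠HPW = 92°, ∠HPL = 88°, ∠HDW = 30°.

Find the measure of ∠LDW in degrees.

∠LDW = 72°

1. ∠HDL = 42°  [same arc LH]
2. ∠DPL = 92°  [vertical angles at P]
3. ∠DPW = 88°  [vertical angles at P]
4. ∠DWL = 62°  [△DPW]
5. ∠DLW = 46°  [△LPD]
6. ∠LDW = 72°  [△LDW]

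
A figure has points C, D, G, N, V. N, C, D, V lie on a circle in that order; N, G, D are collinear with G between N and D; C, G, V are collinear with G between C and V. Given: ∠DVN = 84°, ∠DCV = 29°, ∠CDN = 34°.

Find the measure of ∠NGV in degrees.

1. ∠DNV = 29°  [same arc DV]
2. ∠CVN = 34°  [same arc NC]
3. ∠NGV = 117°  [△NGV]

∠NGV = 117°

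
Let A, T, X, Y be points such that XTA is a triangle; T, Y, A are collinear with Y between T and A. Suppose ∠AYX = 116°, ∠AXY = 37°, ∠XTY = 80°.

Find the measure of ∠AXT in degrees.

1. ∠XAY = 27°  [△XYA]
2. ∠ATX = 80°  [Y on ray TA]
3. ∠TAX = 27°  [Y on ray AT]
4. ∠AXT = 73°  [△XTA]

∠AXT = 73°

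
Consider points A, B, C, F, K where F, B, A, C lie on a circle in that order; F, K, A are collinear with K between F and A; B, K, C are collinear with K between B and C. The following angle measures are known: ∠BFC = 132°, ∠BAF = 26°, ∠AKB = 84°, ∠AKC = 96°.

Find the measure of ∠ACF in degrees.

∠ACF = 88°

1. ∠BAC = 48°  [cyclic FBAC, opposite ∠F+∠A]
2. ∠BCF = 26°  [same arc FB]
3. ∠ABC = 70°  [△BKA]
4. ∠CKF = 84°  [vertical angles at K]
5. ∠ACB = 62°  [△BAC]
6. ∠AFC = 70°  [△FKC]
7. ∠CAF = 22°  [△AKC]
8. ∠ACF = 88°  [△FAC]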